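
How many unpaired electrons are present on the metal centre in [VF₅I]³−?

Ligand charges: each fluoride is −1; each iodide is −1. With an overall charge of −3 the vanadium centre must be in the +3 oxidation state.
Group 5 minus oxidation state 3 gives a d² configuration.
In an octahedral field the d² configuration is t₂g²e_g⁰ (only one arrangement possible), giving 2 unpaired electrons.

2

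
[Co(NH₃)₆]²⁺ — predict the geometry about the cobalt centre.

octahedral

Ammonia is neutral; balancing the +2 overall charge requires Co(II).
Cobalt is a group-9 element; Co(II) is therefore d⁷.
Coordination number: 6.
Six donors around a single metal centre give an octahedral coordination sphere.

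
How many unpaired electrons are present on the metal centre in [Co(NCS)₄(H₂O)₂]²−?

3 unpaired electrons

Summing ligand charges against the −2 overall charge gives an oxidation state of +2 for cobalt.
Group 9 minus oxidation state 2 gives a d⁷ configuration.
The spin state decides the count: Isothiocyanate is a weak-field ligand for a first-row metal, so the complex is high-spin.
An octahedral high-spin d⁷ ion is t₂g⁵e_g², giving 3 unpaired electrons.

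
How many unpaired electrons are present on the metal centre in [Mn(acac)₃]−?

Ligand charges: each acetylacetonate is −1. With an overall charge of −1 the manganese centre must be in the +2 oxidation state.
Manganese is a group-7 element; Mn(II) is therefore d⁵.
Counting donor atoms: 3×acetylacetonate (bidentate) → 6 donors. Coordination number = 6.
The spin state decides the count: Acetylacetonate is a weak-field ligand for a first-row metal, so the complex is high-spin.
An octahedral high-spin d⁵ ion is t₂g³e_g², giving 5 unpaired electrons.

5 unpaired electrons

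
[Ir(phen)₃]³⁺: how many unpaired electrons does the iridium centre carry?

0

Ligand charges: 1,10-phenanthroline is neutral. With an overall charge of +3 the iridium centre must be in the +3 oxidation state.
Group 9 minus oxidation state 3 gives a d⁶ configuration.
Counting donor atoms: 3×1,10-phenanthroline (bidentate) → 6 donors. Coordination number = 6.
The spin state decides the count: a 5d ion has a large Δₒ and is invariably low-spin.
An octahedral low-spin d⁶ ion is t₂g⁶e_g⁰, giving 0 unpaired electrons.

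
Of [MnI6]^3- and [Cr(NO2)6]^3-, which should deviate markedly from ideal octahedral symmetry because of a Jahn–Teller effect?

[MnI6]^3-

[MnI6]^3-: Each iodide is −1; balancing the −3 overall charge requires Mn(III). Group 7 minus oxidation state 3 gives a d⁴ configuration. Iodide is a weak-field ligand for a first-row metal, so the complex is high-spin. The t₂g³e_g¹ (high-spin) configuration has an unevenly filled e_g set; the Jahn–Teller theorem predicts a tetragonal distortion (typically axial elongation) to lift the degeneracy.
[Cr(NO2)6]^3-: Each nitro (N-bound nitrite) is −1; balancing the −3 overall charge requires Cr(III). Cr sits in group 6, so the d-electron count is 6 − 3 = 3. The d³ configuration leaves the e_g set evenly filled (or empty) — no strong Jahn–Teller driving force.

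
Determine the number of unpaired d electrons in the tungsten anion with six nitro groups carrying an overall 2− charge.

2

Ligand charges: each nitro (N-bound nitrite) is −1. With an overall charge of −2 the tungsten centre must be in the +4 oxidation state.
Group 6 minus oxidation state 4 gives a d² configuration.
In an octahedral field the d² configuration is t₂g²e_g⁰ (only one arrangement possible), giving 2 unpaired electrons.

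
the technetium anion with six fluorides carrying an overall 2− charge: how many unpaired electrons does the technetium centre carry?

Summing ligand charges against the −2 overall charge gives an oxidation state of +4 for technetium.
Tc sits in group 7, so the d-electron count is 7 − 4 = 3.
In an octahedral field the d³ configuration is t₂g³e_g⁰ (only one arrangement possible), giving 3 unpaired electrons.

3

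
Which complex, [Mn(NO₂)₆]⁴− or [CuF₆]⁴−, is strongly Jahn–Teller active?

[Mn(NO₂)₆]⁴−: Ligand charges: each nitro (N-bound nitrite) is −1. With an overall charge of −4 the manganese centre must be in the +2 oxidation state. Manganese is a group-7 element; Mn(II) is therefore d⁵. Nitro (N-bound nitrite) is a strong-field ligand (high in the spectrochemical series) for a first-row metal, so the complex is low-spin. The d⁵ configuration leaves the e_g set evenly filled (or empty) — no strong Jahn–Teller driving force.
[CuF₆]⁴−: Summing ligand charges against the −4 overall charge gives an oxidation state of +2 for copper. Copper is a group-11 element; Cu(II) is therefore d⁹. The t₂g⁶e_g³ configuration has an unevenly filled e_g set; the Jahn–Teller theorem predicts a tetragonal distortion (typically axial elongation) to lift the degeneracy.

[CuF₆]⁴−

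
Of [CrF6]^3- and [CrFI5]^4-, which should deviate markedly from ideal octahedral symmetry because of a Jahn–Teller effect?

[CrF6]^3-: Each fluoride is −1; balancing the −3 overall charge requires Cr(III). Group 6 minus oxidation state 3 gives a d³ configuration. The d³ configuration leaves the e_g set evenly filled (or empty) — no strong Jahn–Teller driving force.
[CrFI5]^4-: Each fluoride is −1; each iodide is −1; balancing the −4 overall charge requires Cr(II). Group 6 minus oxidation state 2 gives a d⁴ configuration. Fluoride and iodide are weak-field ligands for a first-row metal, so the complex is high-spin. The t₂g³e_g¹ (high-spin) configuration has an unevenly filled e_g set; the Jahn–Teller theorem predicts a tetragonal distortion (typically axial elongation) to lift the degeneracy.

[CrFI5]^4-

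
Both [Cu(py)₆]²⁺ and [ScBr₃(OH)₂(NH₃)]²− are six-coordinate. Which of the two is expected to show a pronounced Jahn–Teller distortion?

[Cu(py)₆]²⁺: Pyridine is neutral; balancing the +2 overall charge requires Cu(II). Cu sits in group 11, so the d-electron count is 11 − 2 = 9. The t₂g⁶e_g³ configuration has an unevenly filled e_g set; the Jahn–Teller theorem predicts a tetragonal distortion (typically axial elongation) to lift the degeneracy.
[ScBr₃(OH)₂(NH₃)]²−: Each bromide is −1; each hydroxide is −1; ammonia is neutral; balancing the −2 overall charge requires Sc(III). Sc sits in group 3, so the d-electron count is 3 − 3 = 0. The d⁰ configuration leaves the e_g set evenly filled (or empty) — no strong Jahn–Teller driving force.

[Cu(py)₆]²⁺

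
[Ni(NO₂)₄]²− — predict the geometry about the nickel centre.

Ligand charges: each nitro (N-bound nitrite) is −1. With an overall charge of −2 the nickel centre must be in the +2 oxidation state.
Nickel is a group-10 element; Ni(II) is therefore d⁸.
Coordination number: 4.
Nitro (N-bound nitrite) is a strong-field ligand (high in the spectrochemical series).
A 3d d⁸ ion with strong-field ligands gains enough CFSE to favour square planar over tetrahedral.

square planar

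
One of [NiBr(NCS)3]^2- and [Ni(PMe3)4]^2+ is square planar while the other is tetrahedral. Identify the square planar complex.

[Ni(PMe3)4]^2+

For [NiBr(NCS)3]^2-: Ligand charges: each bromide is −1; each isothiocyanate is −1. With an overall charge of −2 the nickel centre must be in the +2 oxidation state. Group 10 minus oxidation state 2 gives a d⁸ configuration. Bromide and isothiocyanate are weak-field ligands. With weak-field ligands the CFSE gain from square planar is small, so a 3d d⁸ ion takes the sterically preferred tetrahedral geometry. → tetrahedral.
For [Ni(PMe3)4]^2+: Summing ligand charges against the +2 overall charge gives an oxidation state of +2 for nickel. Nickel is a group-10 element; Ni(II) is therefore d⁸. Trimethylphosphine is a strong-field ligand (high in the spectrochemical series). A 3d d⁸ ion with strong-field ligands gains enough CFSE to favour square planar over tetrahedral. → square planar.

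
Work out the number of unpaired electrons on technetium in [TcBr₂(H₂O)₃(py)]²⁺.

Each bromide is −1; water is neutral; pyridine is neutral; balancing the +2 overall charge requires Tc(IV).
Technetium is a group-7 element; Tc(IV) is therefore d³.
In an octahedral field the d³ configuration is t₂g³e_g⁰ (only one arrangement possible), giving 3 unpaired electrons.

3 unpaired electrons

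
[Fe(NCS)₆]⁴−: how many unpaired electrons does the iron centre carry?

4 unpaired electrons

Ligand charges: each isothiocyanate is −1. With an overall charge of −4 the iron centre must be in the +2 oxidation state.
Iron is a group-8 element; Fe(II) is therefore d⁶.
The spin state decides the count: Isothiocyanate is a weak-field ligand for a first-row metal, so the complex is high-spin.
An octahedral high-spin d⁶ ion is t₂g⁴e_g², giving 4 unpaired electrons.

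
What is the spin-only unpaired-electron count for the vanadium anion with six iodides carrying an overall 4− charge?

3 unpaired electrons

Summing ligand charges against the −4 overall charge gives an oxidation state of +2 for vanadium.
Group 5 minus oxidation state 2 gives a d³ configuration.
In an octahedral field the d³ configuration is t₂g³e_g⁰ (only one arrangement possible), giving 3 unpaired electrons.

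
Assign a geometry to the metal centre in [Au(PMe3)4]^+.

Summing ligand charges against the +1 overall charge gives an oxidation state of +1 for gold.
Gold is a group-11 element; Au(I) is therefore d¹⁰.
Coordination number: 4.
A d¹⁰ ion has no crystal-field stabilisation preference between square planar and tetrahedral, so four ligands adopt the sterically favoured tetrahedral geometry.

tetrahedral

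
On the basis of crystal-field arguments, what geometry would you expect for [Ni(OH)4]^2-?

Each hydroxide is −1; balancing the −2 overall charge requires Ni(II).
Group 10 minus oxidation state 2 gives a d⁸ configuration.
Coordination number: 4.
Hydroxide is a weak-field ligand.
With weak-field ligands the CFSE gain from square planar is small, so a 3d d⁸ ion takes the sterically preferred tetrahedral geometry.

tetrahedral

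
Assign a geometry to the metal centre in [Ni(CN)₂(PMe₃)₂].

square planar

Each cyanide is −1; trimethylphosphine is neutral; balancing the 0 overall charge requires Ni(II).
Ni sits in group 10, so the d-electron count is 10 − 2 = 8.
With 4 monodentate ligands the coordination number is 4.
Cyanide and trimethylphosphine are strong-field ligands (high in the spectrochemical series).
A 3d d⁸ ion with strong-field ligands gains enough CFSE to favour square planar over tetrahedral.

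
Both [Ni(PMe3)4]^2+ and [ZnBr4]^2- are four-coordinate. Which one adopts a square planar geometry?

For [Ni(PMe3)4]^2+: Ligand charges: trimethylphosphine is neutral. With an overall charge of +2 the nickel centre must be in the +2 oxidation state. Nickel is a group-10 element; Ni(II) is therefore d⁸. Trimethylphosphine is a strong-field ligand (high in the spectrochemical series). A 3d d⁸ ion with strong-field ligands gains enough CFSE to favour square planar over tetrahedral. → square planar.
For [ZnBr4]^2-: Ligand charges: each bromide is −1. With an overall charge of −2 the zinc centre must be in the +2 oxidation state. Zinc is a group-12 element; Zn(II) is therefore d¹⁰. A d¹⁰ ion has no crystal-field stabilisation preference between square planar and tetrahedral, so four ligands adopt the sterically favoured tetrahedral geometry. → tetrahedral.

[Ni(PMe3)4]^2+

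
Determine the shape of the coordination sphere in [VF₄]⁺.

Ligand charges: each fluoride is −1. With an overall charge of +1 the vanadium centre must be in the +5 oxidation state.
Vanadium is a group-5 element; V(V) is therefore d⁰.
Coordination number: 4.
A d⁰ ion has no crystal-field stabilisation preference between square planar and tetrahedral, so four ligands adopt the sterically favoured tetrahedral geometry.

tetrahedral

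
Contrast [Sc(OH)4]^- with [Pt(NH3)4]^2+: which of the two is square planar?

For [Sc(OH)4]^-: Summing ligand charges against the −1 overall charge gives an oxidation state of +3 for scandium. Sc sits in group 3, so the d-electron count is 3 − 3 = 0. A d⁰ ion has no crystal-field stabilisation preference between square planar and tetrahedral, so four ligands adopt the sterically favoured tetrahedral geometry. → tetrahedral.
For [Pt(NH3)4]^2+: Ammonia is neutral; balancing the +2 overall charge requires Pt(II). Group 10 minus oxidation state 2 gives a d⁸ configuration. A 5d d⁸ ion has a large crystal-field splitting; square planar leaves the high-energy d_{x²−y²} orbital empty and maximises CFSE. → square planar.

[Pt(NH3)4]^2+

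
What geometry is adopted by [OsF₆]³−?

octahedral

Ligand charges: each fluoride is −1. With an overall charge of −3 the osmium centre must be in the +3 oxidation state.
Os sits in group 8, so the d-electron count is 8 − 3 = 5.
With 6 monodentate ligands the coordination number is 6.
Six donors around a single metal centre give an octahedral coordination sphere.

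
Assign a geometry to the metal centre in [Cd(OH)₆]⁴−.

Summing ligand charges against the −4 overall charge gives an oxidation state of +2 for cadmium.
Cadmium is a group-12 element; Cd(II) is therefore d¹⁰.
Coordination number: 6.
Six donors around a single metal centre give an octahedral coordination sphere.

octahedral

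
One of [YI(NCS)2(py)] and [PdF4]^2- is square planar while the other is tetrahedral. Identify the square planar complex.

For [YI(NCS)2(py)]: Ligand charges: each iodide is −1; each isothiocyanate is −1; pyridine is neutral. With an overall charge of 0 the yttrium centre must be in the +3 oxidation state. Y sits in group 3, so the d-electron count is 3 − 3 = 0. A d⁰ ion has no crystal-field stabilisation preference between square planar and tetrahedral, so four ligands adopt the sterically favoured tetrahedral geometry. → tetrahedral.
For [PdF4]^2-: Summing ligand charges against the −2 overall charge gives an oxidation state of +2 for palladium. Palladium is a group-10 element; Pd(II) is therefore d⁸. A 4d d⁸ ion has a large crystal-field splitting; square planar leaves the high-energy d_{x²−y²} orbital empty and maximises CFSE. → square planar.

[PdF4]^2-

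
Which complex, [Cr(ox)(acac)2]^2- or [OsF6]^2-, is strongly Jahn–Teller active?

[Cr(ox)(acac)2]^2-

[Cr(ox)(acac)2]^2-: Ligand charges: each oxalate is −2; each acetylacetonate is −1. With an overall charge of −2 the chromium centre must be in the +2 oxidation state. Group 6 minus oxidation state 2 gives a d⁴ configuration. Acetylacetonate and oxalate are weak-field ligands for a first-row metal, so the complex is high-spin. The t₂g³e_g¹ (high-spin) configuration has an unevenly filled e_g set; the Jahn–Teller theorem predicts a tetragonal distortion (typically axial elongation) to lift the degeneracy.
[OsF6]^2-: Each fluoride is −1; balancing the −2 overall charge requires Os(IV). Os sits in group 8, so the d-electron count is 8 − 4 = 4. A 5d ion has a large Δₒ and is invariably low-spin. The d⁴ configuration leaves the e_g set evenly filled (or empty) — no strong Jahn–Teller driving force.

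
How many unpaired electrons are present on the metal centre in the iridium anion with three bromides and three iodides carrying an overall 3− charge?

0

Each bromide is −1; each iodide is −1; balancing the −3 overall charge requires Ir(III).
Ir sits in group 9, so the d-electron count is 9 − 3 = 6.
The spin state decides the count: a 5d ion has a large Δₒ and is invariably low-spin.
An octahedral low-spin d⁶ ion is t₂g⁶e_g⁰, giving 0 unpaired electrons.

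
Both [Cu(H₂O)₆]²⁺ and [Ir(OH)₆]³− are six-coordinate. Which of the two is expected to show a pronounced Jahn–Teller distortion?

[Cu(H₂O)₆]²⁺: Ligand charges: water is neutral. With an overall charge of +2 the copper centre must be in the +2 oxidation state. Group 11 minus oxidation state 2 gives a d⁹ configuration. The t₂g⁶e_g³ configuration has an unevenly filled e_g set; the Jahn–Teller theorem predicts a tetragonal distortion (typically axial elongation) to lift the degeneracy.
[Ir(OH)₆]³−: Ligand charges: each hydroxide is −1. With an overall charge of −3 the iridium centre must be in the +3 oxidation state. Ir sits in group 9, so the d-electron count is 9 − 3 = 6. A 5d ion has a large Δₒ and is invariably low-spin. The d⁶ configuration leaves the e_g set evenly filled (or empty) — no strong Jahn–Teller driving force.

[Cu(H₂O)₆]²⁺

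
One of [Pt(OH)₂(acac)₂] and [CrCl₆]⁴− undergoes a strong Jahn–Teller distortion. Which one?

[Pt(OH)₂(acac)₂]: Ligand charges: each hydroxide is −1; each acetylacetonate is −1. With an overall charge of 0 the platinum centre must be in the +4 oxidation state. Pt sits in group 10, so the d-electron count is 10 − 4 = 6. A 5d ion has a large Δₒ and is invariably low-spin. The d⁶ configuration leaves the e_g set evenly filled (or empty) — no strong Jahn–Teller driving force.
[CrCl₆]⁴−: Summing ligand charges against the −4 overall charge gives an oxidation state of +2 for chromium. Group 6 minus oxidation state 2 gives a d⁴ configuration. Chloride is a weak-field ligand for a first-row metal, so the complex is high-spin. The t₂g³e_g¹ (high-spin) configuration has an unevenly filled e_g set; the Jahn–Teller theorem predicts a tetragonal distortion (typically axial elongation) to lift the degeneracy.

[CrCl₆]⁴−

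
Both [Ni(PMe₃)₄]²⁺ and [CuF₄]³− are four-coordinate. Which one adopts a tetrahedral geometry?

For [Ni(PMe₃)₄]²⁺: Summing ligand charges against the +2 overall charge gives an oxidation state of +2 for nickel. Group 10 minus oxidation state 2 gives a d⁸ configuration. Trimethylphosphine is a strong-field ligand (high in the spectrochemical series). A 3d d⁸ ion with strong-field ligands gains enough CFSE to favour square planar over tetrahedral. → square planar.
For [CuF₄]³−: Summing ligand charges against the −3 overall charge gives an oxidation state of +1 for copper. Group 11 minus oxidation state 1 gives a d¹⁰ configuration. A d¹⁰ ion has no crystal-field stabilisation preference between square planar and tetrahedral, so four ligands adopt the sterically favoured tetrahedral geometry. → tetrahedral.

[CuF₄]³−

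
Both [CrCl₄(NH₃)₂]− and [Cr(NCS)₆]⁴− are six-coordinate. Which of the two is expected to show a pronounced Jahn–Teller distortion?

[CrCl₄(NH₃)₂]−: Ligand charges: each chloride is −1; ammonia is neutral. With an overall charge of −1 the chromium centre must be in the +3 oxidation state. Chromium is a group-6 element; Cr(III) is therefore d³. The d³ configuration leaves the e_g set evenly filled (or empty) — no strong Jahn–Teller driving force.
[Cr(NCS)₆]⁴−: Each isothiocyanate is −1; balancing the −4 overall charge requires Cr(II). Group 6 minus oxidation state 2 gives a d⁴ configuration. Isothiocyanate is a weak-field ligand for a first-row metal, so the complex is high-spin. The t₂g³e_g¹ (high-spin) configuration has an unevenly filled e_g set; the Jahn–Teller theorem predicts a tetragonal distortion (typically axial elongation) to lift the degeneracy.

[Cr(NCS)₆]⁴−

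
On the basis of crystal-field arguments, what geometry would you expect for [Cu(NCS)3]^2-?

trigonal planar

Summing ligand charges against the −2 overall charge gives an oxidation state of +1 for copper.
Copper is a group-11 element; Cu(I) is therefore d¹⁰.
With 3 monodentate ligands the coordination number is 3.
Three ligands around a d¹⁰ centre minimise repulsion in a trigonal-planar arrangement.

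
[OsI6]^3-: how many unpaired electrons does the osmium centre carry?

Ligand charges: each iodide is −1. With an overall charge of −3 the osmium centre must be in the +3 oxidation state.
Osmium is a group-8 element; Os(III) is therefore d⁵.
The spin state decides the count: a 5d ion has a large Δₒ and is invariably low-spin.
An octahedral low-spin d⁵ ion is t₂g⁵e_g⁰, giving 1 unpaired electron.

1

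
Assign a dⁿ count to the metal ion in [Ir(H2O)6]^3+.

d6

Ligand charges: water is neutral. With an overall charge of +3 the iridium centre must be in the +3 oxidation state.
Iridium is a group-9 element; Ir(III) is therefore d⁶.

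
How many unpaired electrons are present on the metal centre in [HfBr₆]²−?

Each bromide is −1; balancing the −2 overall charge requires Hf(IV).
Hf sits in group 4, so the d-electron count is 4 − 4 = 0.
In an octahedral field the d⁰ configuration is t₂g⁰e_g⁰, giving 0 unpaired electrons.

0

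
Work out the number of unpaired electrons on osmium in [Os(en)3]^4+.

2 unpaired electrons

Ethylenediamine is neutral; balancing the +4 overall charge requires Os(IV).
Group 8 minus oxidation state 4 gives a d⁴ configuration.
Counting donor atoms: 3×ethylenediamine (bidentate) → 6 donors. Coordination number = 6.
The spin state decides the count: a 5d ion has a large Δₒ and is invariably low-spin.
An octahedral low-spin d⁴ ion is t₂g⁴e_g⁰, giving 2 unpaired electrons.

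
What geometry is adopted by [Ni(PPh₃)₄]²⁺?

Summing ligand charges against the +2 overall charge gives an oxidation state of +2 for nickel.
Nickel is a group-10 element; Ni(II) is therefore d⁸.
Coordination number: 4.
Triphenylphosphine is a strong-field ligand (high in the spectrochemical series).
A 3d d⁸ ion with strong-field ligands gains enough CFSE to favour square planar over tetrahedral.

square planar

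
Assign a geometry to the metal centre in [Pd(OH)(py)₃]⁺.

Each hydroxide is −1; pyridine is neutral; balancing the +1 overall charge requires Pd(II).
Group 10 minus oxidation state 2 gives a d⁸ configuration.
With 4 monodentate ligands the coordination number is 4.
A 4d d⁸ ion has a large crystal-field splitting; square planar leaves the high-energy d_{x²−y²} orbital empty and maximises CFSE.

square planar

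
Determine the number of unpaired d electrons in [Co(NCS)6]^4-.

3

Summing ligand charges against the −4 overall charge gives an oxidation state of +2 for cobalt.
Group 9 minus oxidation state 2 gives a d⁷ configuration.
The spin state decides the count: Isothiocyanate is a weak-field ligand for a first-row metal, so the complex is high-spin.
An octahedral high-spin d⁷ ion is t₂g⁵e_g², giving 3 unpaired electrons.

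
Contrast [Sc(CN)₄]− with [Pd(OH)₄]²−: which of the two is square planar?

[Pd(OH)₄]²−

For [Sc(CN)₄]−: Summing ligand charges against the −1 overall charge gives an oxidation state of +3 for scandium. Scandium is a group-3 element; Sc(III) is therefore d⁰. A d⁰ ion has no crystal-field stabilisation preference between square planar and tetrahedral, so four ligands adopt the sterically favoured tetrahedral geometry. → tetrahedral.
For [Pd(OH)₄]²−: Each hydroxide is −1; balancing the −2 overall charge requires Pd(II). Pd sits in group 10, so the d-electron count is 10 − 2 = 8. A 4d d⁸ ion has a large crystal-field splitting; square planar leaves the high-energy d_{x²−y²} orbital empty and maximises CFSE. → square planar.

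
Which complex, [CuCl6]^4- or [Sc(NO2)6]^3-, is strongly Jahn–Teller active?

[CuCl6]^4-

[CuCl6]^4-: Ligand charges: each chloride is −1. With an overall charge of −4 the copper centre must be in the +2 oxidation state. Copper is a group-11 element; Cu(II) is therefore d⁹. The t₂g⁶e_g³ configuration has an unevenly filled e_g set; the Jahn–Teller theorem predicts a tetragonal distortion (typically axial elongation) to lift the degeneracy.
[Sc(NO2)6]^3-: Ligand charges: each nitro (N-bound nitrite) is −1. With an overall charge of −3 the scandium centre must be in the +3 oxidation state. Group 3 minus oxidation state 3 gives a d⁰ configuration. The d⁰ configuration leaves the e_g set evenly filled (or empty) — no strong Jahn–Teller driving force.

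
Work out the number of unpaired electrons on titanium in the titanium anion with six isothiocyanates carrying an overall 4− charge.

2 unpaired electrons

Summing ligand charges against the −4 overall charge gives an oxidation state of +2 for titanium.
Group 4 minus oxidation state 2 gives a d² configuration.
In an octahedral field the d² configuration is t₂g²e_g⁰ (only one arrangement possible), giving 2 unpaired electrons.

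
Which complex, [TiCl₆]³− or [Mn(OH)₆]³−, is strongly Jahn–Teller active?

[TiCl₆]³−: Each chloride is −1; balancing the −3 overall charge requires Ti(III). Titanium is a group-4 element; Ti(III) is therefore d¹. The d¹ configuration leaves the e_g set evenly filled (or empty) — no strong Jahn–Teller driving force.
[Mn(OH)₆]³−: Each hydroxide is −1; balancing the −3 overall charge requires Mn(III). Manganese is a group-7 element; Mn(III) is therefore d⁴. Hydroxide is a weak-field ligand for a first-row metal, so the complex is high-spin. The t₂g³e_g¹ (high-spin) configuration has an unevenly filled e_g set; the Jahn–Teller theorem predicts a tetragonal distortion (typically axial elongation) to lift the degeneracy.

[Mn(OH)₆]³−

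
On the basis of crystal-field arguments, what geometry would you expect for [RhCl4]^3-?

Summing ligand charges against the −3 overall charge gives an oxidation state of +1 for rhodium.
Group 9 minus oxidation state 1 gives a d⁸ configuration.
With 4 monodentate ligands the coordination number is 4.
A 4d d⁸ ion has a large crystal-field splitting; square planar leaves the high-energy d_{x²−y²} orbital empty and maximises CFSE.

square planar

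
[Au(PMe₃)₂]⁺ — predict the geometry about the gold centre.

linear

Trimethylphosphine is neutral; balancing the +1 overall charge requires Au(I).
Gold is a group-11 element; Au(I) is therefore d¹⁰.
With 2 monodentate ligands the coordination number is 2.
A d¹⁰ ion with only two ligands adopts a linear arrangement (sp hybridisation; no CFSE preference).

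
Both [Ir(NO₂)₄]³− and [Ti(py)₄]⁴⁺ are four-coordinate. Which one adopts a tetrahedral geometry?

[Ti(py)₄]⁴⁺

For [Ir(NO₂)₄]³−: Summing ligand charges against the −3 overall charge gives an oxidation state of +1 for iridium. Group 9 minus oxidation state 1 gives a d⁸ configuration. A 5d d⁸ ion has a large crystal-field splitting; square planar leaves the high-energy d_{x²−y²} orbital empty and maximises CFSE. → square planar.
For [Ti(py)₄]⁴⁺: Pyridine is neutral; balancing the +4 overall charge requires Ti(IV). Ti sits in group 4, so the d-electron count is 4 − 4 = 0. A d⁰ ion has no crystal-field stabilisation preference between square planar and tetrahedral, so four ligands adopt the sterically favoured tetrahedral geometry. → tetrahedral.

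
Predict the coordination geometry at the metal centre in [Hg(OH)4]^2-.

tetrahedral

Ligand charges: each hydroxide is −1. With an overall charge of −2 the mercury centre must be in the +2 oxidation state.
Group 12 minus oxidation state 2 gives a d¹⁰ configuration.
With 4 monodentate ligands the coordination number is 4.
A d¹⁰ ion has no crystal-field stabilisation preference between square planar and tetrahedral, so four ligands adopt the sterically favoured tetrahedral geometry.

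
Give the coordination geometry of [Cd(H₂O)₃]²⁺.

Ligand charges: water is neutral. With an overall charge of +2 the cadmium centre must be in the +2 oxidation state.
Group 12 minus oxidation state 2 gives a d¹⁰ configuration.
Coordination number: 3.
Three ligands around a d¹⁰ centre minimise repulsion in a trigonal-planar arrangement.

trigonal planar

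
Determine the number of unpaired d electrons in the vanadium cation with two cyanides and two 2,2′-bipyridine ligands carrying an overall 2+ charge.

1

Summing ligand charges against the +2 overall charge gives an oxidation state of +4 for vanadium.
Vanadium is a group-5 element; V(IV) is therefore d¹.
Counting donor atoms: 2×cyanide (monodentate) → 2 donors; 2×2,2′-bipyridine (bidentate) → 4 donors. Coordination number = 6.
In an octahedral field the d¹ configuration is t₂g¹e_g⁰ (only one arrangement possible), giving 1 unpaired electron.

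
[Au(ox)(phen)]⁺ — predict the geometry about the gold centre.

square planar

Ligand charges: each oxalate is −2; 1,10-phenanthroline is neutral. With an overall charge of +1 the gold centre must be in the +3 oxidation state.
Group 11 minus oxidation state 3 gives a d⁸ configuration.
Counting donor atoms: 1×oxalate (bidentate) → 2 donors; 1×1,10-phenanthroline (bidentate) → 2 donors. Coordination number = 4.
A 5d d⁸ ion has a large crystal-field splitting; square planar leaves the high-energy d_{x²−y²} orbital empty and maximises CFSE.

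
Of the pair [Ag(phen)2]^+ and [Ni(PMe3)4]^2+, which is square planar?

For [Ag(phen)2]^+: Ligand charges: 1,10-phenanthroline is neutral. With an overall charge of +1 the silver centre must be in the +1 oxidation state. Ag sits in group 11, so the d-electron count is 11 − 1 = 10. A d¹⁰ ion has no crystal-field stabilisation preference between square planar and tetrahedral, so four ligands adopt the sterically favoured tetrahedral geometry. → tetrahedral.
For [Ni(PMe3)4]^2+: Trimethylphosphine is neutral; balancing the +2 overall charge requires Ni(II). Group 10 minus oxidation state 2 gives a d⁸ configuration. Trimethylphosphine is a strong-field ligand (high in the spectrochemical series). A 3d d⁸ ion with strong-field ligands gains enough CFSE to favour square planar over tetrahedral. → square planar.

[Ni(PMe3)4]^2+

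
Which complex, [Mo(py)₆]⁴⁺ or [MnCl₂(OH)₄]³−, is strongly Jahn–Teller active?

[MnCl₂(OH)₄]³−

[Mo(py)₆]⁴⁺: Summing ligand charges against the +4 overall charge gives an oxidation state of +4 for molybdenum. Group 6 minus oxidation state 4 gives a d² configuration. The d² configuration leaves the e_g set evenly filled (or empty) — no strong Jahn–Teller driving force.
[MnCl₂(OH)₄]³−: Each chloride is −1; each hydroxide is −1; balancing the −3 overall charge requires Mn(III). Mn sits in group 7, so the d-electron count is 7 − 3 = 4. Chloride and hydroxide are weak-field ligands for a first-row metal, so the complex is high-spin. The t₂g³e_g¹ (high-spin) configuration has an unevenly filled e_g set; the Jahn–Teller theorem predicts a tetragonal distortion (typically axial elongation) to lift the degeneracy.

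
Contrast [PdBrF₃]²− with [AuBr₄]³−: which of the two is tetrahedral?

[AuBr₄]³−

For [PdBrF₃]²−: Ligand charges: each bromide is −1; each fluoride is −1. With an overall charge of −2 the palladium centre must be in the +2 oxidation state. Palladium is a group-10 element; Pd(II) is therefore d⁸. A 4d d⁸ ion has a large crystal-field splitting; square planar leaves the high-energy d_{x²−y²} orbital empty and maximises CFSE. → square planar.
For [AuBr₄]³−: Each bromide is −1; balancing the −3 overall charge requires Au(I). Gold is a group-11 element; Au(I) is therefore d¹⁰. A d¹⁰ ion has no crystal-field stabilisation preference between square planar and tetrahedral, so four ligands adopt the sterically favoured tetrahedral geometry. → tetrahedral.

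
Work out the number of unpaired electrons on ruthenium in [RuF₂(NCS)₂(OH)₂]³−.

Summing ligand charges against the −3 overall charge gives an oxidation state of +3 for ruthenium.
Ruthenium is a group-8 element; Ru(III) is therefore d⁵.
The spin state decides the count: a 4d ion has a large Δₒ and is invariably low-spin.
An octahedral low-spin d⁵ ion is t₂g⁵e_g⁰, giving 1 unpaired electron.

1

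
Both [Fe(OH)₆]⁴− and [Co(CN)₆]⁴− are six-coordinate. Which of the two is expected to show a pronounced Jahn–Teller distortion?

[Fe(OH)₆]⁴−: Summing ligand charges against the −4 overall charge gives an oxidation state of +2 for iron. Iron is a group-8 element; Fe(II) is therefore d⁶. Hydroxide is a weak-field ligand for a first-row metal, so the complex is high-spin. The d⁶ configuration leaves the e_g set evenly filled (or empty) — no strong Jahn–Teller driving force.
[Co(CN)₆]⁴−: Ligand charges: each cyanide is −1. With an overall charge of −4 the cobalt centre must be in the +2 oxidation state. Co sits in group 9, so the d-electron count is 9 − 2 = 7. Cyanide is a strong-field ligand (high in the spectrochemical series) for a first-row metal, so the complex is low-spin. The t₂g⁶e_g¹ (low-spin) configuration has an unevenly filled e_g set; the Jahn–Teller theorem predicts a tetragonal distortion (typically axial elongation) to lift the degeneracy.

[Co(CN)₆]⁴−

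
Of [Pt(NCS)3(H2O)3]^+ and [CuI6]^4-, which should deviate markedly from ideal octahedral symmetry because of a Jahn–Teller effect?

[Pt(NCS)3(H2O)3]^+: Summing ligand charges against the +1 overall charge gives an oxidation state of +4 for platinum. Platinum is a group-10 element; Pt(IV) is therefore d⁶. A 5d ion has a large Δₒ and is invariably low-spin. The d⁶ configuration leaves the e_g set evenly filled (or empty) — no strong Jahn–Teller driving force.
[CuI6]^4-: Each iodide is −1; balancing the −4 overall charge requires Cu(II). Copper is a group-11 element; Cu(II) is therefore d⁹. The t₂g⁶e_g³ configuration has an unevenly filled e_g set; the Jahn–Teller theorem predicts a tetragonal distortion (typically axial elongation) to lift the degeneracy.

[CuI6]^4-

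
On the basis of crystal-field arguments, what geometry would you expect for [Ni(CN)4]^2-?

Each cyanide is −1; balancing the −2 overall charge requires Ni(II).
Ni sits in group 10, so the d-electron count is 10 − 2 = 8.
Coordination number: 4.
Cyanide is a strong-field ligand (high in the spectrochemical series).
A 3d d⁸ ion with strong-field ligands gains enough CFSE to favour square planar over tetrahedral.

square planar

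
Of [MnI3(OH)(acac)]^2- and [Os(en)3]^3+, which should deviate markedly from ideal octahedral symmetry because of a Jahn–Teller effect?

[MnI3(OH)(acac)]^2-

[MnI3(OH)(acac)]^2-: Each iodide is −1; each hydroxide is −1; each acetylacetonate is −1; balancing the −2 overall charge requires Mn(III). Mn sits in group 7, so the d-electron count is 7 − 3 = 4. Acetylacetonate, hydroxide, and iodide are weak-field ligands for a first-row metal, so the complex is high-spin. The t₂g³e_g¹ (high-spin) configuration has an unevenly filled e_g set; the Jahn–Teller theorem predicts a tetragonal distortion (typically axial elongation) to lift the degeneracy.
[Os(en)3]^3+: Ligand charges: ethylenediamine is neutral. With an overall charge of +3 the osmium centre must be in the +3 oxidation state. Group 8 minus oxidation state 3 gives a d⁵ configuration. A 5d ion has a large Δₒ and is invariably low-spin. The d⁵ configuration leaves the e_g set evenly filled (or empty) — no strong Jahn–Teller driving force.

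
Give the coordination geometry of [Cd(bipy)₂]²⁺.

tetrahedral

2,2′-bipyridine is neutral; balancing the +2 overall charge requires Cd(II).
Cadmium is a group-12 element; Cd(II) is therefore d¹⁰.
Counting donor atoms: 2×2,2′-bipyridine (bidentate) → 4 donors. Coordination number = 4.
A d¹⁰ ion has no crystal-field stabilisation preference between square planar and tetrahedral, so four ligands adopt the sterically favoured tetrahedral geometry.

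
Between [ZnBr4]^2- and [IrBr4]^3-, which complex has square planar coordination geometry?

For [ZnBr4]^2-: Each bromide is −1; balancing the −2 overall charge requires Zn(II). Zinc is a group-12 element; Zn(II) is therefore d¹⁰. A d¹⁰ ion has no crystal-field stabilisation preference between square planar and tetrahedral, so four ligands adopt the sterically favoured tetrahedral geometry. → tetrahedral.
For [IrBr4]^3-: Each bromide is −1; balancing the −3 overall charge requires Ir(I). Ir sits in group 9, so the d-electron count is 9 − 1 = 8. A 5d d⁸ ion has a large crystal-field splitting; square planar leaves the high-energy d_{x²−y²} orbital empty and maximises CFSE. → square planar.

[IrBr4]^3-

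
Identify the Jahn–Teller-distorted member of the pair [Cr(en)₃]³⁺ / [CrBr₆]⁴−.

[CrBr₆]⁴−

[Cr(en)₃]³⁺: Summing ligand charges against the +3 overall charge gives an oxidation state of +3 for chromium. Cr sits in group 6, so the d-electron count is 6 − 3 = 3. The d³ configuration leaves the e_g set evenly filled (or empty) — no strong Jahn–Teller driving force.
[CrBr₆]⁴−: Summing ligand charges against the −4 overall charge gives an oxidation state of +2 for chromium. Group 6 minus oxidation state 2 gives a d⁴ configuration. Bromide is a weak-field ligand for a first-row metal, so the complex is high-spin. The t₂g³e_g¹ (high-spin) configuration has an unevenly filled e_g set; the Jahn–Teller theorem predicts a tetragonal distortion (typically axial elongation) to lift the degeneracy.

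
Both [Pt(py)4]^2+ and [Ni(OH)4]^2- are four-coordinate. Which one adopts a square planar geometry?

[Pt(py)4]^2+

For [Pt(py)4]^2+: Ligand charges: pyridine is neutral. With an overall charge of +2 the platinum centre must be in the +2 oxidation state. Group 10 minus oxidation state 2 gives a d⁸ configuration. A 5d d⁸ ion has a large crystal-field splitting; square planar leaves the high-energy d_{x²−y²} orbital empty and maximises CFSE. → square planar.
For [Ni(OH)4]^2-: Each hydroxide is −1; balancing the −2 overall charge requires Ni(II). Group 10 minus oxidation state 2 gives a d⁸ configuration. Hydroxide is a weak-field ligand. With weak-field ligands the CFSE gain from square planar is small, so a 3d d⁸ ion takes the sterically preferred tetrahedral geometry. → tetrahedral.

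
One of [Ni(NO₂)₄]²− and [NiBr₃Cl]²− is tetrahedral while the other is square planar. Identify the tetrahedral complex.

[NiBr₃Cl]²−

For [Ni(NO₂)₄]²−: Summing ligand charges against the −2 overall charge gives an oxidation state of +2 for nickel. Nickel is a group-10 element; Ni(II) is therefore d⁸. Nitro (N-bound nitrite) is a strong-field ligand (high in the spectrochemical series). A 3d d⁸ ion with strong-field ligands gains enough CFSE to favour square planar over tetrahedral. → square planar.
For [NiBr₃Cl]²−: Ligand charges: each bromide is −1; each chloride is −1. With an overall charge of −2 the nickel centre must be in the +2 oxidation state. Ni sits in group 10, so the d-electron count is 10 − 2 = 8. Bromide and chloride are weak-field ligands. With weak-field ligands the CFSE gain from square planar is small, so a 3d d⁸ ion takes the sterically preferred tetrahedral geometry. → tetrahedral.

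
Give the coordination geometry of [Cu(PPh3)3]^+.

Summing ligand charges against the +1 overall charge gives an oxidation state of +1 for copper.
Group 11 minus oxidation state 1 gives a d¹⁰ configuration.
Coordination number: 3.
Three ligands around a d¹⁰ centre minimise repulsion in a trigonal-planar arrangement.

trigonal planar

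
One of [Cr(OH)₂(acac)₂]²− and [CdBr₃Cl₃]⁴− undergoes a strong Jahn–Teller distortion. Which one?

[Cr(OH)₂(acac)₂]²−: Each hydroxide is −1; each acetylacetonate is −1; balancing the −2 overall charge requires Cr(II). Cr sits in group 6, so the d-electron count is 6 − 2 = 4. Acetylacetonate and hydroxide are weak-field ligands for a first-row metal, so the complex is high-spin. The t₂g³e_g¹ (high-spin) configuration has an unevenly filled e_g set; the Jahn–Teller theorem predicts a tetragonal distortion (typically axial elongation) to lift the degeneracy.
[CdBr₃Cl₃]⁴−: Each bromide is −1; each chloride is −1; balancing the −4 overall charge requires Cd(II). Cadmium is a group-12 element; Cd(II) is therefore d¹⁰. The d¹⁰ configuration leaves the e_g set evenly filled (or empty) — no strong Jahn–Teller driving force.

[Cr(OH)₂(acac)₂]²−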